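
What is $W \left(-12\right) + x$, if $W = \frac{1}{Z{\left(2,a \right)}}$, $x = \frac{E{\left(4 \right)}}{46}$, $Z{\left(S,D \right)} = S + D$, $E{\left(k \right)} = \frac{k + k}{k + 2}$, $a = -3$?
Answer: $\frac{830}{69} \approx 12.029$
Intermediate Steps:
$E{\left(k \right)} = \frac{2 k}{2 + k}$
$Z{\left(S,D \right)} = D + S$
$x = \frac{2}{69}$ ($x = \frac{2 \cdot 4 \frac{1}{2 + 4}}{46} = 2 \cdot 4 \cdot \frac{1}{6} \cdot \frac{1}{46} = \frac{4}{3} \cdot \frac{1}{46} = \frac{2}{69} \approx 0.028986$)
$W = -1$ ($W = \frac{1}{-3 + 2} = \frac{1}{-1} = -1$)
$W \left(-12\right) + x = \left(-1\right) \left(-12\right) + \frac{2}{69} = 12 + \frac{2}{69} = \frac{830}{69}$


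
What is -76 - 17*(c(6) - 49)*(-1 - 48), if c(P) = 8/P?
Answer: -119347/3 ≈ -39782.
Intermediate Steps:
-76 - 17*(c(6) - 49)*(-1 - 48) = -76 - 17*(8/6 - 49)*(-1 - 48) = -76 - 17*(8*(⅙) - 49)*(-49) = -76 - 17*(4/3 - 49)*(-49) = -76 - (-2431)*(-49)/3 = -76 - 17*7007/3 = -76 - 119119/3 = -119347/3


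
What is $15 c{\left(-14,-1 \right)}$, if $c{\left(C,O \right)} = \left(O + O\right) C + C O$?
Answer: $630$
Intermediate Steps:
$c{\left(C,O \right)} = 3 C O$ ($c{\left(C,O \right)} = 2 O C + C O = 2 C O + C O = 3 C O$)
$15 c{\left(-14,-1 \right)} = 15 \cdot 3 \left(-14\right) \left(-1\right) = 15 \cdot 42 = 630$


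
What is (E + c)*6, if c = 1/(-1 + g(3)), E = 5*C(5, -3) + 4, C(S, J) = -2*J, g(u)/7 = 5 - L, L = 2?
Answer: 2043/10 ≈ 204.30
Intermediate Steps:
g(u) = 21 (g(u) = 7*(5 - 1*2) = 7*(5 - 2) = 7*3 = 21)
E = 34 (E = 5*(-2*(-3)) + 4 = 5*6 + 4 = 30 + 4 = 34)
c = 1/20 (c = 1/(-1 + 21) = 1/20 ≈ 0.050000)
(E + c)*6 = (34 + 1/20)*6 = (681/20)*6 = 2043/10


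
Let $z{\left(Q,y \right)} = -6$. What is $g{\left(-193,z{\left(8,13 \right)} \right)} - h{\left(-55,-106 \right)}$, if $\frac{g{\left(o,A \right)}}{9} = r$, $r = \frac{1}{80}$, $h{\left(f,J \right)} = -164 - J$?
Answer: $\frac{4649}{80} \approx 58.112$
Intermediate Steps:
$r = \frac{1}{80} \approx 0.0125$
$g{\left(o,A \right)} = \frac{9}{80}$ ($g{\left(o,A \right)} = 9 \cdot \frac{1}{80} = \frac{9}{80}$)
$g{\left(-193,z{\left(8,13 \right)} \right)} - h{\left(-55,-106 \right)} = \frac{9}{80} - \left(-164 - -106\right) = \frac{9}{80} - \left(-164 + 106\right) = \frac{9}{80} - -58 = \frac{9}{80} + 58 = \frac{4649}{80}$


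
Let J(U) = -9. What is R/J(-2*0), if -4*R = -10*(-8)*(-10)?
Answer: -200/9 ≈ -22.222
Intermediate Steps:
R = 200 (R = -(-10*(-8))*(-10)/4 = -20*(-10) = -¼*(-800) = 200)
R/J(-2*0) = 200/(-9) = 200*(-⅑) = -200/9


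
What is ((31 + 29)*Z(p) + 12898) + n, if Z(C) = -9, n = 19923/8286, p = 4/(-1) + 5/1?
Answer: 34139437/2762 ≈ 12360.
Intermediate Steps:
p = 1 (p = 4*(-1) + 5*1 = -4 + 5 = 1)
n = 6641/2762 (n = 19923*(1/8286) = 6641/2762 ≈ 2.4044)
((31 + 29)*Z(p) + 12898) + n = ((31 + 29)*(-9) + 12898) + 6641/2762 = (60*(-9) + 12898) + 6641/2762 = (-540 + 12898) + 6641/2762 = 12358 + 6641/2762 = 34139437/2762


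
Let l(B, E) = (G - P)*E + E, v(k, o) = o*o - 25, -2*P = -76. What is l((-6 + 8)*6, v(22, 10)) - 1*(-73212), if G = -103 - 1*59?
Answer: 58287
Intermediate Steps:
P = 38 (P = -½*(-76) = 38)
G = -162 (G = -103 - 59 = -162)
v(k, o) = -25 + o² (v(k, o) = o² - 25 = -25 + o²)
l(B, E) = -199*E (l(B, E) = (-162 - 1*38)*E + E = (-162 - 38)*E + E = -200*E + E = -199*E)
l((-6 + 8)*6, v(22, 10)) - 1*(-73212) = -199*(-25 + 10²) - 1*(-73212) = -199*(-25 + 100) + 73212 = -199*75 + 73212 = -14925 + 73212 = 58287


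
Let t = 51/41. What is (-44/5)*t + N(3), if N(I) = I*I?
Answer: -399/205 ≈ -1.9463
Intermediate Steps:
N(I) = I**2
t = 51/41 (t = 51*(1/41) = 51/41 ≈ 1.2439)
(-44/5)*t + N(3) = -44/5*(51/41) + 3**2 = -44*1/5*(51/41) + 9 = -44/5*51/41 + 9 = -2244/205 + 9 = -399/205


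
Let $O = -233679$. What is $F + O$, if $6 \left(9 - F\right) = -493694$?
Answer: $- \frac{454163}{3} \approx -1.5139 \cdot 10^{5}$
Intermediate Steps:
$F = \frac{246874}{3}$ ($F = 9 - - \frac{246847}{3} = 9 + \frac{246847}{3} = \frac{246874}{3} \approx 82291.0$)
$F + O = \frac{246874}{3} - 233679 = - \frac{454163}{3}$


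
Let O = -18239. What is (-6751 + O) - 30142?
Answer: -55132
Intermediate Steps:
(-6751 + O) - 30142 = (-6751 - 18239) - 30142 = -24990 - 30142 = -55132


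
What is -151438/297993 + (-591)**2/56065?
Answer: 95592921563/16706977545 ≈ 5.7217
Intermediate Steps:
-151438/297993 + (-591)**2/56065 = -151438*1/297993 + 349281*(1/56065) = -151438/297993 + 349281/56065 = 95592921563/16706977545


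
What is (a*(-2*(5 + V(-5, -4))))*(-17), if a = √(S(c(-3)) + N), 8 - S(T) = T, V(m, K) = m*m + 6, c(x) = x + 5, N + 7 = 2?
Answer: 1224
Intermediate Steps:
N = -5 (N = -7 + 2 = -5)
c(x) = 5 + x
V(m, K) = 6 + m² (V(m, K) = m² + 6 = 6 + m²)
S(T) = 8 - T
a = 1 (a = √((8 - (5 - 3)) - 5) = √((8 - 1*2) - 5) = √((8 - 2) - 5) = √(6 - 5) = √1 = 1)
(a*(-2*(5 + V(-5, -4))))*(-17) = (1*(-2*(5 + (6 + (-5)²))))*(-17) = (1*(-2*(5 + (6 + 25))))*(-17) = (1*(-2*(5 + 31)))*(-17) = (1*(-2*36))*(-17) = (1*(-72))*(-17) = -72*(-17) = 1224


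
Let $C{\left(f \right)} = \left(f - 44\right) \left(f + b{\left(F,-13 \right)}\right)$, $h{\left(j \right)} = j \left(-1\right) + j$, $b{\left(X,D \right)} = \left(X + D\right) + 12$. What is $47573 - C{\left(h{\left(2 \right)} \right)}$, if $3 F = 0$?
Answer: $47529$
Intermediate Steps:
$F = 0$ ($F = \frac{1}{3} \cdot 0 = 0$)
$b{\left(X,D \right)} = 12 + D + X$ ($b{\left(X,D \right)} = \left(D + X\right) + 12 = 12 + D + X$)
$h{\left(j \right)} = 0$ ($h{\left(j \right)} = - j + j = 0$)
$C{\left(f \right)} = \left(-1 + f\right) \left(-44 + f\right)$ ($C{\left(f \right)} = \left(f - 44\right) \left(f + \left(12 - 13 + 0\right)\right) = \left(-44 + f\right) \left(f - 1\right) = \left(-44 + f\right) \left(-1 + f\right) = \left(-1 + f\right) \left(-44 + f\right)$)
$47573 - C{\left(h{\left(2 \right)} \right)} = 47573 - \left(44 + 0^{2} - 0\right) = 47573 - \left(44 + 0 + 0\right) = 47573 - 44 = 47529$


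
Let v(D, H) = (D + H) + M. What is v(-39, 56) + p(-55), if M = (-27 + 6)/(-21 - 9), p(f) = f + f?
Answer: -923/10 ≈ -92.300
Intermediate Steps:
p(f) = 2*f
M = 7/10 (M = -21/(-30) = -21*(-1/30) = 7/10 ≈ 0.70000)
v(D, H) = 7/10 + D + H (v(D, H) = (D + H) + 7/10 = 7/10 + D + H)
v(-39, 56) + p(-55) = (7/10 - 39 + 56) + 2*(-55) = 177/10 - 110 = -923/10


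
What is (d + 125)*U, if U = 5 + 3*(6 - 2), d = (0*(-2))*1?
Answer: 2125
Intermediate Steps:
d = 0 (d = 0*1 = 0)
U = 17 (U = 5 + 3*4 = 5 + 12 = 17)
(d + 125)*U = (0 + 125)*17 = 125*17 = 2125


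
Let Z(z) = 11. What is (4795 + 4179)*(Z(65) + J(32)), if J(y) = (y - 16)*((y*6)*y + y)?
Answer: 886873498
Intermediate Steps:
J(y) = (-16 + y)*(y + 6*y²) (J(y) = (-16 + y)*((6*y)*y + y) = (-16 + y)*(6*y² + y) = (-16 + y)*(y + 6*y²))
(4795 + 4179)*(Z(65) + J(32)) = (4795 + 4179)*(11 + 32*(-16 - 95*32 + 6*32²)) = 8974*(11 + 32*(-16 - 3040 + 6*1024)) = 8974*(11 + 32*(-16 - 3040 + 6144)) = 8974*(11 + 32*3088) = 8974*(11 + 98816) = 8974*98827 = 886873498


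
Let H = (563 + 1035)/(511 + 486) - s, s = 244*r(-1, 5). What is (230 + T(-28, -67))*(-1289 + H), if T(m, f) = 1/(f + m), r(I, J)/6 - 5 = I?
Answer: -155607856983/94715 ≈ -1.6429e+6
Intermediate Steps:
r(I, J) = 30 + 6*I
s = 5856 (s = 244*(30 + 6*(-1)) = 244*(30 - 6) = 244*24 = 5856)
H = -5836834/997 (H = (563 + 1035)/(511 + 486) - 1*5856 = 1598/997 - 5856 = -5836834/997 ≈ -5854.4)
(230 + T(-28, -67))*(-1289 + H) = (230 + 1/(-67 - 28))*(-1289 - 5836834/997) = (230 + 1/(-95))*(-7121967/997) = (230 - 1/95)*(-7121967/997) = (21849/95)*(-7121967/997) = -155607856983/94715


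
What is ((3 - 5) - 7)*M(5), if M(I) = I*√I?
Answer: -45*√5 ≈ -100.62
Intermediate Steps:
M(I) = I^(3/2)
((3 - 5) - 7)*M(5) = ((3 - 5) - 7)*5^(3/2) = (-2 - 7)*(5*√5) = -45*√5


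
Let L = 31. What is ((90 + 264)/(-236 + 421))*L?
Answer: 10974/185 ≈ 59.319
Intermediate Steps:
((90 + 264)/(-236 + 421))*L = ((90 + 264)/(-236 + 421))*31 = (354/185)*31 = 10974/185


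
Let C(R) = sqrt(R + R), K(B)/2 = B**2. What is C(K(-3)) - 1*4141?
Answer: -4135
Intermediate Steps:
K(B) = 2*B**2
C(R) = sqrt(2)*sqrt(R) (C(R) = sqrt(2*R) = sqrt(2)*sqrt(R))
C(K(-3)) - 1*4141 = sqrt(2)*sqrt(2*(-3)**2) - 1*4141 = sqrt(2)*sqrt(2*9) - 4141 = sqrt(2)*sqrt(18) - 4141 = sqrt(2)*(3*sqrt(2)) - 4141 = 6 - 4141 = -4135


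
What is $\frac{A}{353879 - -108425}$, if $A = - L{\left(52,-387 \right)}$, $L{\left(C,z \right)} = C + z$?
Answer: $\frac{335}{462304} \approx 0.00072463$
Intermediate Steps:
$A = 335$ ($A = - (52 - 387) = \left(-1\right) \left(-335\right) = 335$)
$\frac{A}{353879 - -108425} = \frac{335}{353879 - -108425} = \frac{335}{353879 + 108425} = \frac{335}{462304}$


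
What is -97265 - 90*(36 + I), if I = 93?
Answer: -108875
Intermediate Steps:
-97265 - 90*(36 + I) = -97265 - 90*(36 + 93) = -97265 - 90*129 = -97265 - 11610 = -108875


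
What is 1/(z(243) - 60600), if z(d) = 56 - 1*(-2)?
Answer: -1/60542 ≈ -1.6517e-5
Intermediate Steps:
z(d) = 58 (z(d) = 56 + 2 = 58)
1/(z(243) - 60600) = 1/(58 - 60600) = 1/(-60542) = -1/60542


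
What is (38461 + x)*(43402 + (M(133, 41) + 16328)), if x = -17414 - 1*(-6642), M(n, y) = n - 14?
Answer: 1657158961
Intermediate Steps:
M(n, y) = -14 + n
x = -10772 (x = -17414 + 6642 = -10772)
(38461 + x)*(43402 + (M(133, 41) + 16328)) = (38461 - 10772)*(43402 + ((-14 + 133) + 16328)) = 27689*(43402 + (119 + 16328)) = 27689*(43402 + 16447) = 27689*59849 = 1657158961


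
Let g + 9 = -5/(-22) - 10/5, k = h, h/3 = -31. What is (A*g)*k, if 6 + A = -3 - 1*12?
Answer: -462861/22 ≈ -21039.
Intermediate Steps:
A = -21 (A = -6 + (-3 - 1*12) = -6 + (-3 - 12) = -6 - 15 = -21)
h = -93 (h = 3*(-31) = -93)
k = -93
g = -237/22 (g = -9 + (-5/(-22) - 10/5) = -9 + (-5*(-1/22) - 10*1/5) = -9 + (5/22 - 2) = -9 - 39/22 = -237/22 ≈ -10.773)
(A*g)*k = -21*(-237/22)*(-93) = (4977/22)*(-93) = -462861/22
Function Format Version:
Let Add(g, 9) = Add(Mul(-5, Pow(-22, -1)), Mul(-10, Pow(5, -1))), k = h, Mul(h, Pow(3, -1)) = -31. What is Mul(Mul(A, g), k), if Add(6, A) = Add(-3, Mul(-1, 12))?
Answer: Rational(-462861, 22) ≈ -21039.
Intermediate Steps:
A = -21 (A = Add(-6, Add(-3, Mul(-1, 12))) = Add(-6, Add(-3, -12)) = Add(-6, -15) = -21)
h = -93 (h = Mul(3, -31) = -93)
k = -93
g = Rational(-237, 22) (g = Add(-9, Add(Mul(-5, Pow(-22, -1)), Mul(-10, Pow(5, -1)))) = Add(-9, Add(Mul(-5, Rational(-1, 22)), Mul(-10, Rational(1, 5)))) = Add(-9, Add(Rational(5, 22), -2)) = Add(-9, Rational(-39, 22)) = Rational(-237, 22) ≈ -10.773)
Mul(Mul(A, g), k) = Mul(Mul(-21, Rational(-237, 22)), -93) = Mul(Rational(4977, 22), -93) = Rational(-462861, 22)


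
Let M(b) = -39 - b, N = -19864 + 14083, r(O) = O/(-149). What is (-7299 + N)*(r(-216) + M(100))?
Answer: 268074600/149 ≈ 1.7992e+6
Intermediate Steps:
r(O) = -O/149 (r(O) = O*(-1/149) = -O/149)
N = -5781
(-7299 + N)*(r(-216) + M(100)) = (-7299 - 5781)*(-1/149*(-216) + (-39 - 1*100)) = -13080*(216/149 + (-39 - 100)) = -13080*(216/149 - 139) = -13080*(-20495/149) = 268074600/149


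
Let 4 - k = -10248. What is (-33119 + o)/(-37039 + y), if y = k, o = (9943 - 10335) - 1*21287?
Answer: 18266/8929 ≈ 2.0457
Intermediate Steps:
o = -21679 (o = -392 - 21287 = -21679)
k = 10252 (k = 4 - 1*(-10248) = 4 + 10248 = 10252)
y = 10252
(-33119 + o)/(-37039 + y) = (-33119 - 21679)/(-37039 + 10252) = -54798/(-26787) = -54798*(-1/26787) = 18266/8929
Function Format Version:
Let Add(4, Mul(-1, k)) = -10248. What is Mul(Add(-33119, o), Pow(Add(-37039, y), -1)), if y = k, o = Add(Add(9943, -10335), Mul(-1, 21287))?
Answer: Rational(18266, 8929) ≈ 2.0457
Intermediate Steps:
o = -21679 (o = Add(-392, -21287) = -21679)
k = 10252 (k = Add(4, Mul(-1, -10248)) = Add(4, 10248) = 10252)
y = 10252
Mul(Add(-33119, o), Pow(Add(-37039, y), -1)) = Mul(Add(-33119, -21679), Pow(Add(-37039, 10252), -1)) = Mul(-54798, Pow(-26787, -1)) = Mul(-54798, Rational(-1, 26787)) = Rational(18266, 8929)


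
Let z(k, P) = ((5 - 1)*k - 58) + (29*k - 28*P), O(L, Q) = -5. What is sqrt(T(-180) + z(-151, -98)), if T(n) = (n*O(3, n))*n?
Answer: 7*I*sqrt(3353) ≈ 405.34*I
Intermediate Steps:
T(n) = -5*n**2 (T(n) = (n*(-5))*n = (-5*n)*n = -5*n**2)
z(k, P) = -58 - 28*P + 33*k (z(k, P) = (4*k - 58) + (-28*P + 29*k) = (-58 + 4*k) + (-28*P + 29*k) = -58 - 28*P + 33*k)
sqrt(T(-180) + z(-151, -98)) = sqrt(-5*(-180)**2 + (-58 - 28*(-98) + 33*(-151))) = sqrt(-5*32400 + (-58 + 2744 - 4983)) = sqrt(-162000 - 2297) = sqrt(-164297) = 7*I*sqrt(3353)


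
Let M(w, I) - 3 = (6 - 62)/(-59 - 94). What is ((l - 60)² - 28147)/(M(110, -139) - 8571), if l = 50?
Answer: 4291191/1310848 ≈ 3.2736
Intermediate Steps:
M(w, I) = 515/153 (M(w, I) = 3 + (6 - 62)/(-59 - 94) = 3 - 56/(-153) = 3 - 56*(-1/153) = 3 + 56/153 = 515/153)
((l - 60)² - 28147)/(M(110, -139) - 8571) = ((50 - 60)² - 28147)/(515/153 - 8571) = ((-10)² - 28147)/(-1310848/153) = (100 - 28147)*(-153/1310848) = -28047*(-153/1310848) = 4291191/1310848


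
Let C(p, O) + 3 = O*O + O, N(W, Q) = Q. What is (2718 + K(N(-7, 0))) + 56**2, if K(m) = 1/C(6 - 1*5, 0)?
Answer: 17561/3 ≈ 5853.7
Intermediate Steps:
C(p, O) = -3 + O + O**2 (C(p, O) = -3 + (O*O + O) = -3 + (O**2 + O) = -3 + (O + O**2) = -3 + O + O**2)
K(m) = -1/3 (K(m) = 1/(-3 + 0 + 0**2) = 1/(-3 + 0 + 0) = 1/(-3) = -1/3)
(2718 + K(N(-7, 0))) + 56**2 = (2718 - 1/3) + 56**2 = 8153/3 + 3136 = 17561/3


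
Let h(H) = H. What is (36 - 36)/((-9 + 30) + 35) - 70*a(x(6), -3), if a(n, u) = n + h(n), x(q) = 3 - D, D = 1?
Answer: -280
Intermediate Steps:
x(q) = 2 (x(q) = 3 - 1*1 = 3 - 1 = 2)
a(n, u) = 2*n (a(n, u) = n + n = 2*n)
(36 - 36)/((-9 + 30) + 35) - 70*a(x(6), -3) = (36 - 36)/((-9 + 30) + 35) - 140*2 = 0/(21 + 35) - 70*4 = 0/56 - 280 = 0*(1/56) - 280 = 0 - 280 = -280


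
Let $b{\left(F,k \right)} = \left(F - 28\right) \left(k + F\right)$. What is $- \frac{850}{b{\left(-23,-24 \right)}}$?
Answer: $- \frac{50}{141} \approx -0.35461$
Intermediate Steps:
$b{\left(F,k \right)} = \left(-28 + F\right) \left(F + k\right)$
$- \frac{850}{b{\left(-23,-24 \right)}} = - \frac{850}{\left(-23\right)^{2} - -644 - -672 - -552} = - \frac{850}{529 + 644 + 672 + 552} = - \frac{850}{2397} = \left(-850\right) \frac{1}{2397} = - \frac{50}{141}$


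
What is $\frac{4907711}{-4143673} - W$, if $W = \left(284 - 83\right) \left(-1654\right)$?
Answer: $\frac{1377575755831}{4143673} \approx 3.3245 \cdot 10^{5}$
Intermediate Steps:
$W = -332454$ ($W = 201 \left(-1654\right) = -332454$)
$\frac{4907711}{-4143673} - W = \frac{4907711}{-4143673} - -332454 = 4907711 \left(- \frac{1}{4143673}\right) + 332454 = - \frac{4907711}{4143673} + 332454 = \frac{1377575755831}{4143673}$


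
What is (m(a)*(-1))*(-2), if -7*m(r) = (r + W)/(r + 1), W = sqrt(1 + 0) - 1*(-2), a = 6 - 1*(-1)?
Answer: -5/14 ≈ -0.35714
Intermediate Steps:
a = 7 (a = 6 + 1 = 7)
W = 3 (W = sqrt(1) + 2 = 1 + 2 = 3)
m(r) = -(3 + r)/(7*(1 + r)) (m(r) = -(r + 3)/(7*(r + 1)) = -(3 + r)/(7*(1 + r)))
(m(a)*(-1))*(-2) = (((-3 - 1*7)/(7*(1 + 7)))*(-1))*(-2) = (((1/7)*(-3 - 7)/8)*(-1))*(-2) = (((1/7)*(1/8)*(-10))*(-1))*(-2) = -5/28*(-1)*(-2) = (5/28)*(-2) = -5/14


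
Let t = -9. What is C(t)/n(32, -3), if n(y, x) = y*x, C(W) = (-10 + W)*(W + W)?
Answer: -57/16 ≈ -3.5625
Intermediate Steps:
C(W) = 2*W*(-10 + W) (C(W) = (-10 + W)*(2*W) = 2*W*(-10 + W))
n(y, x) = x*y
C(t)/n(32, -3) = (2*(-9)*(-10 - 9))/((-3*32)) = (2*(-9)*(-19))/(-96) = 342*(-1/96) = -57/16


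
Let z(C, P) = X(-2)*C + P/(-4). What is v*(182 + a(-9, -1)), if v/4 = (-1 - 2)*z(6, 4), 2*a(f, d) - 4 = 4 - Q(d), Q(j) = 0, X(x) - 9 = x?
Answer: -91512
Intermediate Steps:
X(x) = 9 + x
z(C, P) = 7*C - P/4 (z(C, P) = (9 - 2)*C + P/(-4) = 7*C + P*(-¼) = 7*C - P/4)
a(f, d) = 4 (a(f, d) = 2 + (4 - 1*0)/2 = 2 + (4 + 0)/2 = 2 + (½)*4 = 2 + 2 = 4)
v = -492 (v = 4*((-1 - 2)*(7*6 - ¼*4)) = 4*(-3*(42 - 1)) = 4*(-3*41) = 4*(-123) = -492)
v*(182 + a(-9, -1)) = -492*(182 + 4) = -492*186 = -91512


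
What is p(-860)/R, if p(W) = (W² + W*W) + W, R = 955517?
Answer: 1478340/955517 ≈ 1.5472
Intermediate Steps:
p(W) = W + 2*W² (p(W) = (W² + W²) + W = 2*W² + W = W + 2*W²)
p(-860)/R = -860*(1 + 2*(-860))/955517 = -860*(1 - 1720)*(1/955517) = -860*(-1719)*(1/955517) = 1478340*(1/955517) = 1478340/955517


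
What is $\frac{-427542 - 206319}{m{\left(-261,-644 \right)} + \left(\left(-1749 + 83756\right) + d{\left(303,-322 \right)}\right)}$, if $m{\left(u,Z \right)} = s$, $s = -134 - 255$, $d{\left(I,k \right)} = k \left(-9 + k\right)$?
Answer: $- \frac{633861}{188200} \approx -3.368$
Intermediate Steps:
$s = -389$ ($s = -134 - 255 = -389$)
$m{\left(u,Z \right)} = -389$
$\frac{-427542 - 206319}{m{\left(-261,-644 \right)} + \left(\left(-1749 + 83756\right) + d{\left(303,-322 \right)}\right)} = \frac{-427542 - 206319}{-389 - \left(-82007 + 322 \left(-9 - 322\right)\right)} = - \frac{633861}{-389 + \left(82007 - -106582\right)} = - \frac{633861}{-389 + \left(82007 + 106582\right)} = - \frac{633861}{-389 + 188589} = - \frac{633861}{188200}$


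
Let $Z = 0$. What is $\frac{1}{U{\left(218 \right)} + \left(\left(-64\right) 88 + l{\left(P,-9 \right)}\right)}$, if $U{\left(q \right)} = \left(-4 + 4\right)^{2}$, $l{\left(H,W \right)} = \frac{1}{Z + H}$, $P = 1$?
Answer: $- \frac{1}{5631} \approx -0.00017759$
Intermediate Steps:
$l{\left(H,W \right)} = \frac{1}{H}$ ($l{\left(H,W \right)} = \frac{1}{0 + H} = \frac{1}{H}$)
$U{\left(q \right)} = 0$ ($U{\left(q \right)} = 0^{2} = 0$)
$\frac{1}{U{\left(218 \right)} + \left(\left(-64\right) 88 + l{\left(P,-9 \right)}\right)} = \frac{1}{0 + \left(\left(-64\right) 88 + 1^{-1}\right)} = \frac{1}{0 + \left(-5632 + 1\right)} = \frac{1}{0 - 5631} = \frac{1}{-5631} = - \frac{1}{5631}$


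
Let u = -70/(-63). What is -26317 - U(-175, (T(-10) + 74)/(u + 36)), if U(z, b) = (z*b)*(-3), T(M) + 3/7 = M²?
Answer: -9610003/334 ≈ -28772.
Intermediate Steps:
u = 10/9 (u = -70*(-1/63) = 10/9 ≈ 1.1111)
T(M) = -3/7 + M²
U(z, b) = -3*b*z (U(z, b) = (b*z)*(-3) = -3*b*z)
-26317 - U(-175, (T(-10) + 74)/(u + 36)) = -26317 - (-3)*((-3/7 + (-10)²) + 74)/(10/9 + 36)*(-175) = -26317 - (-3)*((-3/7 + 100) + 74)/(334/9)*(-175) = -26317 - (-3)*(697/7 + 74)*(9/334)*(-175) = -26317 - (-3)*(1215/7)*(9/334)*(-175) = -26317 - (-3)*10935*(-175)/2338 = -26317 - 1*820125/334 = -26317 - 820125/334 = -9610003/334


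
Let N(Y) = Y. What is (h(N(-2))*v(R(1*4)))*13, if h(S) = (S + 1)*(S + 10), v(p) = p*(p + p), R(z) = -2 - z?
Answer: -7488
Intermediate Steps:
v(p) = 2*p**2 (v(p) = p*(2*p) = 2*p**2)
h(S) = (1 + S)*(10 + S)
(h(N(-2))*v(R(1*4)))*13 = ((10 + (-2)**2 + 11*(-2))*(2*(-2 - 4)**2))*13 = ((10 + 4 - 22)*(2*(-2 - 1*4)**2))*13 = -16*(-2 - 4)**2*13 = -16*(-6)**2*13 = -16*36*13 = -8*72*13 = -576*13 = -7488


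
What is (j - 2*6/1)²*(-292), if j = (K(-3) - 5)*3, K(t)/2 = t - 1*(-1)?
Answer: -444132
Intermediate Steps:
K(t) = 2 + 2*t (K(t) = 2*(t - 1*(-1)) = 2*(t + 1) = 2*(1 + t) = 2 + 2*t)
j = -27 (j = ((2 + 2*(-3)) - 5)*3 = ((2 - 6) - 5)*3 = (-4 - 5)*3 = -9*3 = -27)
(j - 2*6/1)²*(-292) = (-27 - 2*6/1)²*(-292) = (-27 - 12*1)²*(-292) = (-27 - 12)²*(-292) = (-39)²*(-292) = 1521*(-292) = -444132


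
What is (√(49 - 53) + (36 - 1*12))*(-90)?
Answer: -2160 - 180*I ≈ -2160.0 - 180.0*I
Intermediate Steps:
(√(49 - 53) + (36 - 1*12))*(-90) = (√(-4) + (36 - 12))*(-90) = (2*I + 24)*(-90) = (24 + 2*I)*(-90) = -2160 - 180*I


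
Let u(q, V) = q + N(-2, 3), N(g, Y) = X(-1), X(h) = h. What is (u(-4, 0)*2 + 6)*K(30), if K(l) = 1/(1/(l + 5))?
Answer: -140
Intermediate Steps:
N(g, Y) = -1
u(q, V) = -1 + q (u(q, V) = q - 1 = -1 + q)
K(l) = 5 + l (K(l) = 1/(1/(5 + l)) = 5 + l)
(u(-4, 0)*2 + 6)*K(30) = ((-1 - 4)*2 + 6)*(5 + 30) = (-5*2 + 6)*35 = (-10 + 6)*35 = -4*35 = -140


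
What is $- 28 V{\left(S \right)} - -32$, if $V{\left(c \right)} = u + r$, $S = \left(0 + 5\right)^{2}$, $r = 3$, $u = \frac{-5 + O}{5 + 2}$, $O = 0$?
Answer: $-32$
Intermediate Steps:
$u = - \frac{5}{7}$ ($u = \frac{-5 + 0}{5 + 2} = - \frac{5}{7} \approx -0.71429$)
$S = 25$ ($S = 5^{2} = 25$)
$V{\left(c \right)} = \frac{16}{7}$ ($V{\left(c \right)} = - \frac{5}{7} + 3 = \frac{16}{7}$)
$- 28 V{\left(S \right)} - -32 = \left(-28\right) \frac{16}{7} - -32 = -64 + 32 = -32$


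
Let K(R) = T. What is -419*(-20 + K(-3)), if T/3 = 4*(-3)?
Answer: 23464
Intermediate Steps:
T = -36 (T = 3*(4*(-3)) = 3*(-12) = -36)
K(R) = -36
-419*(-20 + K(-3)) = -419*(-20 - 36) = -419*(-56) = 23464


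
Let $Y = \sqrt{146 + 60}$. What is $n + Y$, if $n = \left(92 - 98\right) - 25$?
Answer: $-31 + \sqrt{206} \approx -16.647$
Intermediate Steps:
$Y = \sqrt{206} \approx 14.353$
$n = -31$ ($n = -6 - 25 = -31$)
$n + Y = -31 + \sqrt{206}$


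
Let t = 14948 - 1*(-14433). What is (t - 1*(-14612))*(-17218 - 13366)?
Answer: -1345481912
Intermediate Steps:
t = 29381 (t = 14948 + 14433 = 29381)
(t - 1*(-14612))*(-17218 - 13366) = (29381 - 1*(-14612))*(-17218 - 13366) = (29381 + 14612)*(-30584) = 43993*(-30584) = -1345481912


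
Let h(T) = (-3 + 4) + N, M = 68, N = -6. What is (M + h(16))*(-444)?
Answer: -27972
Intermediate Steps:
h(T) = -5 (h(T) = (-3 + 4) - 6 = 1 - 6 = -5)
(M + h(16))*(-444) = (68 - 5)*(-444) = 63*(-444) = -27972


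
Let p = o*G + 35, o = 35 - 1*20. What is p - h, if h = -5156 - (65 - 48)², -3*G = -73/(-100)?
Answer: 109527/20 ≈ 5476.4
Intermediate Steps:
o = 15 (o = 35 - 20 = 15)
G = -73/300 (G = -(-73)/(3*(-100)) = -(-73)*(-1)/(3*100) = -⅓*73/100 = -73/300 ≈ -0.24333)
h = -5445 (h = -5156 - 1*17² = -5156 - 1*289 = -5156 - 289 = -5445)
p = 627/20 (p = 15*(-73/300) + 35 = -73/20 + 35 = 627/20 ≈ 31.350)
p - h = 627/20 - 1*(-5445) = 627/20 + 5445 = 109527/20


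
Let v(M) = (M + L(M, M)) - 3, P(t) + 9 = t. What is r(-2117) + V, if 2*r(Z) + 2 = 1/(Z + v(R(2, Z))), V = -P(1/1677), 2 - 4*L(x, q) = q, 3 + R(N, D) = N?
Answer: 12641029/1580293 ≈ 7.9992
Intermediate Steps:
P(t) = -9 + t
R(N, D) = -3 + N
L(x, q) = ½ - q/4
v(M) = -5/2 + 3*M/4 (v(M) = (M + (½ - M/4)) - 3 = (½ + 3*M/4) - 3 = -5/2 + 3*M/4)
V = 15092/1677 (V = -(-9 + 1/1677) = -1*(-15092/1677) = 15092/1677 ≈ 8.9994)
r(Z) = -1 + 1/(2*(-13/4 + Z)) (r(Z) = -1 + 1/(2*(Z + (-5/2 + 3*(-3 + 2)/4))) = -1 + 1/(2*(Z + (-5/2 + (¾)*(-1)))) = -1 + 1/(2*(Z + (-5/2 - ¾))) = -1 + 1/(2*(Z - 13/4)) = -1 + 1/(2*(-13/4 + Z)))
r(-2117) + V = (15 - 4*(-2117))/(-13 + 4*(-2117)) + 15092/1677 = (15 + 8468)/(-13 - 8468) + 15092/1677 = 8483/(-8481) + 15092/1677 = -1/8481*8483 + 15092/1677 = -8483/8481 + 15092/1677 = 12641029/1580293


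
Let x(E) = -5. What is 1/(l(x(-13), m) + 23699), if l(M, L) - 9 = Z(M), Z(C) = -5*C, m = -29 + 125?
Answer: 1/23733 ≈ 4.2135e-5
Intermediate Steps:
m = 96
l(M, L) = 9 - 5*M
1/(l(x(-13), m) + 23699) = 1/((9 - 5*(-5)) + 23699) = 1/((9 + 25) + 23699) = 1/(34 + 23699) = 1/23733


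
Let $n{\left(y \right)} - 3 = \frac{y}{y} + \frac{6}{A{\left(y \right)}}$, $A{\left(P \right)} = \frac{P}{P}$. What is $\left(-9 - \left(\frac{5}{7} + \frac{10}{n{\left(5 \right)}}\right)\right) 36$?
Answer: $- \frac{2700}{7} \approx -385.71$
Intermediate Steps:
$A{\left(P \right)} = 1$
$n{\left(y \right)} = 10$ ($n{\left(y \right)} = 3 + \left(\frac{y}{y} + \frac{6}{1}\right) = 3 + \left(1 + 6 \cdot 1\right) = 3 + \left(1 + 6\right) = 3 + 7 = 10$)
$\left(-9 - \left(\frac{5}{7} + \frac{10}{n{\left(5 \right)}}\right)\right) 36 = \left(-9 - \left(1 + \frac{5}{7}\right)\right) 36 = \left(-9 - \frac{12}{7}\right) 36 = \left(- \frac{75}{7}\right) 36 = - \frac{2700}{7}$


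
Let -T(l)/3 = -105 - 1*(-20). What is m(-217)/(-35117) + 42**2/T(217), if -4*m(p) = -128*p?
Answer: 21239036/2984945 ≈ 7.1154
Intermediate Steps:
m(p) = 32*p (m(p) = -(-32)*p = 32*p)
T(l) = 255 (T(l) = -3*(-105 - 1*(-20)) = -3*(-105 + 20) = -3*(-85) = 255)
m(-217)/(-35117) + 42**2/T(217) = (32*(-217))/(-35117) + 42**2/255 = -6944*(-1/35117) + 1764*(1/255) = 6944/35117 + 588/85 = 21239036/2984945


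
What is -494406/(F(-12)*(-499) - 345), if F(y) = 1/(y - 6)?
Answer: 8899308/5711 ≈ 1558.3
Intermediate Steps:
F(y) = 1/(-6 + y)
-494406/(F(-12)*(-499) - 345) = -494406/(-499/(-6 - 12) - 345) = -494406/(-499/(-18) - 345) = -494406/(-1/18*(-499) - 345) = -494406/(499/18 - 345) = -494406/(-5711/18) = -494406*(-18/5711) = 8899308/5711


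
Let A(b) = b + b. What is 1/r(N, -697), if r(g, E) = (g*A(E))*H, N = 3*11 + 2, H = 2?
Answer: -1/97580 ≈ -1.0248e-5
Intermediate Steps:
A(b) = 2*b
N = 35 (N = 33 + 2 = 35)
r(g, E) = 4*E*g (r(g, E) = (g*(2*E))*2 = (2*E*g)*2 = 4*E*g)
1/r(N, -697) = 1/(4*(-697)*35) = 1/(-97580) = -1/97580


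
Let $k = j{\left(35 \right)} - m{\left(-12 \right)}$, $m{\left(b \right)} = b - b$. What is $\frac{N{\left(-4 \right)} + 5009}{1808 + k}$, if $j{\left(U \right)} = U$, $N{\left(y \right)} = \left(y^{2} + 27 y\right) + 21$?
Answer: $\frac{4938}{1843} \approx 2.6793$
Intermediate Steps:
$N{\left(y \right)} = 21 + y^{2} + 27 y$
$m{\left(b \right)} = 0$
$k = 35$ ($k = 35 - 0 = 35 + 0 = 35$)
$\frac{N{\left(-4 \right)} + 5009}{1808 + k} = \frac{\left(21 + \left(-4\right)^{2} + 27 \left(-4\right)\right) + 5009}{1808 + 35} = \frac{\left(21 + 16 - 108\right) + 5009}{1843} = \left(-71 + 5009\right) \frac{1}{1843} = 4938 \cdot \frac{1}{1843} = \frac{4938}{1843}$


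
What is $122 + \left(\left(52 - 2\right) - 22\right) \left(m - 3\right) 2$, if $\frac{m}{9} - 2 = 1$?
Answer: $1466$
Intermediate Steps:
$m = 27$ ($m = 18 + 9 \cdot 1 = 18 + 9 = 27$)
$122 + \left(\left(52 - 2\right) - 22\right) \left(m - 3\right) 2 = 122 + \left(\left(52 - 2\right) - 22\right) \left(27 - 3\right) 2 = 122 + \left(50 - 22\right) 24 \cdot 2 = 122 + 28 \cdot 48 = 122 + 1344 = 1466$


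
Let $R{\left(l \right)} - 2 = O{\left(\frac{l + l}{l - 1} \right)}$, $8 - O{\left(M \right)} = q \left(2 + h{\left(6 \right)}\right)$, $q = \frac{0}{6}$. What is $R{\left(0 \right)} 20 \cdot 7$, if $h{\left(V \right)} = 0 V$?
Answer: $1400$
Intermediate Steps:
$h{\left(V \right)} = 0$
$q = 0$ ($q = 0 \cdot \frac{1}{6} = 0$)
$O{\left(M \right)} = 8$ ($O{\left(M \right)} = 8 - 0 \left(2 + 0\right) = 8 - 0 \cdot 2 = 8 - 0 = 8 + 0 = 8$)
$R{\left(l \right)} = 10$ ($R{\left(l \right)} = 2 + 8 = 10$)
$R{\left(0 \right)} 20 \cdot 7 = 10 \cdot 20 \cdot 7 = 200 \cdot 7 = 1400$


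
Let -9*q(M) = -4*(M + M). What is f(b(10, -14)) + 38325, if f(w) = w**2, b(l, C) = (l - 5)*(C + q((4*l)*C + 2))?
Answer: 6540825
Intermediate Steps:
q(M) = 8*M/9 (q(M) = -(-4)*(M + M)/9 = -(-4)*2*M/9 = -(-8)*M/9 = 8*M/9)
b(l, C) = (-5 + l)*(16/9 + C + 32*C*l/9) (b(l, C) = (l - 5)*(C + 8*((4*l)*C + 2)/9) = (-5 + l)*(C + 8*(4*C*l + 2)/9) = (-5 + l)*(C + 8*(2 + 4*C*l)/9) = (-5 + l)*(C + (16/9 + 32*C*l/9)) = (-5 + l)*(16/9 + C + 32*C*l/9))
f(b(10, -14)) + 38325 = (-80/9 - 5*(-14) - 151/9*(-14)*10 + (16/9)*10*(1 + 2*(-14)*10))**2 + 38325 = (-80/9 + 70 + 21140/9 + (16/9)*10*(1 - 280))**2 + 38325 = (-80/9 + 70 + 21140/9 + (16/9)*10*(-279))**2 + 38325 = (-80/9 + 70 + 21140/9 - 4960)**2 + 38325 = (-2550)**2 + 38325 = 6502500 + 38325 = 6540825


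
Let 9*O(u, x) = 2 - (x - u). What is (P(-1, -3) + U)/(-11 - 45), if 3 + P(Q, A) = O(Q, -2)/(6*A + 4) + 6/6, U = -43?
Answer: 1891/2352 ≈ 0.80400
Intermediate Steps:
O(u, x) = 2/9 - x/9 + u/9 (O(u, x) = (2 - (x - u))/9 = (2 + (u - x))/9 = (2 + u - x)/9 = 2/9 - x/9 + u/9)
P(Q, A) = -2 + (4/9 + Q/9)/(4 + 6*A) (P(Q, A) = -3 + ((2/9 - ⅑*(-2) + Q/9)/(6*A + 4) + 6/6) = -3 + ((2/9 + 2/9 + Q/9)/(4 + 6*A) + 6*(⅙)) = -3 + ((4/9 + Q/9)/(4 + 6*A) + 1) = -3 + (1 + (4/9 + Q/9)/(4 + 6*A)) = -2 + (4/9 + Q/9)/(4 + 6*A))
(P(-1, -3) + U)/(-11 - 45) = ((-68 - 1 - 108*(-3))/(18*(2 + 3*(-3))) - 43)/(-11 - 45) = ((-68 - 1 + 324)/(18*(2 - 9)) - 43)/(-56) = -((1/18)*255/(-7) - 43)/56 = -((1/18)*(-⅐)*255 - 43)/56 = -(-85/42 - 43)/56 = -1/56*(-1891/42) = 1891/2352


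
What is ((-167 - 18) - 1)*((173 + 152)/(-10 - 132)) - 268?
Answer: 11197/71 ≈ 157.70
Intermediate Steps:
((-167 - 18) - 1)*((173 + 152)/(-10 - 132)) - 268 = (-185 - 1)*(325/(-142)) - 268 = -60450*(-1)/142 - 268 = -186*(-325/142) - 268 = 30225/71 - 268 = 11197/71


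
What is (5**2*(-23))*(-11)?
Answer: 6325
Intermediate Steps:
(5**2*(-23))*(-11) = (25*(-23))*(-11) = -575*(-11) = 6325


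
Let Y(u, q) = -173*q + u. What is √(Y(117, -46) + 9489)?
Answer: 2*√4391 ≈ 132.53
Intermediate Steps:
Y(u, q) = u - 173*q
√(Y(117, -46) + 9489) = √((117 - 173*(-46)) + 9489) = √((117 + 7958) + 9489) = √(8075 + 9489) = √17564 = 2*√4391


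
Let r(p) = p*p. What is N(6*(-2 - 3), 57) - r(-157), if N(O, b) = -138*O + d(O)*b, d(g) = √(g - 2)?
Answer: -20509 + 228*I*√2 ≈ -20509.0 + 322.44*I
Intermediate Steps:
d(g) = √(-2 + g)
r(p) = p²
N(O, b) = -138*O + b*√(-2 + O) (N(O, b) = -138*O + √(-2 + O)*b = -138*O + b*√(-2 + O))
N(6*(-2 - 3), 57) - r(-157) = (-828*(-2 - 3) + 57*√(-2 + 6*(-2 - 3))) - 1*(-157)² = (-828*(-5) + 57*√(-2 + 6*(-5))) - 1*24649 = (-138*(-30) + 57*√(-2 - 30)) - 24649 = (4140 + 57*√(-32)) - 24649 = (4140 + 57*(4*I*√2)) - 24649 = (4140 + 228*I*√2) - 24649 = -20509 + 228*I*√2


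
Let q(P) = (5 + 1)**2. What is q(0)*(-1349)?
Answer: -48564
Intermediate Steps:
q(P) = 36 (q(P) = 6**2 = 36)
q(0)*(-1349) = 36*(-1349) = -48564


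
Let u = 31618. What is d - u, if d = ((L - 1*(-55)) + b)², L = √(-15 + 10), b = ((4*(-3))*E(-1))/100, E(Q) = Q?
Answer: -17865491/625 + 2756*I*√5/25 ≈ -28585.0 + 246.5*I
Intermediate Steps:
b = 3/25 (b = ((4*(-3))*(-1))/100 = -12*(-1)*(1/100) = 12*(1/100) = 3/25 ≈ 0.12000)
L = I*√5 (L = √(-5) = I*√5 ≈ 2.2361*I)
d = (1378/25 + I*√5)² (d = ((I*√5 - 1*(-55)) + 3/25)² = ((I*√5 + 55) + 3/25)² = ((55 + I*√5) + 3/25)² = (1378/25 + I*√5)² ≈ 3033.2 + 246.5*I)
d - u = (1895759/625 + 2756*I*√5/25) - 1*31618 = (1895759/625 + 2756*I*√5/25) - 31618 = -17865491/625 + 2756*I*√5/25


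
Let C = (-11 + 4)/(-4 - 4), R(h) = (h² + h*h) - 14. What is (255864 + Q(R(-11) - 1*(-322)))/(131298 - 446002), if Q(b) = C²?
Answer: -16375345/20141056 ≈ -0.81303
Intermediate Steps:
R(h) = -14 + 2*h² (R(h) = (h² + h²) - 14 = 2*h² - 14 = -14 + 2*h²)
C = 7/8 (C = -7/(-8) = -7*(-⅛) = 7/8 ≈ 0.87500)
Q(b) = 49/64 (Q(b) = (7/8)² = 49/64)
(255864 + Q(R(-11) - 1*(-322)))/(131298 - 446002) = (255864 + 49/64)/(131298 - 446002) = (16375345/64)/(-314704) = (16375345/64)*(-1/314704) = -16375345/20141056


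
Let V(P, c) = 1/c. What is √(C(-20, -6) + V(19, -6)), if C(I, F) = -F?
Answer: √210/6 ≈ 2.4152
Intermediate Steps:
√(C(-20, -6) + V(19, -6)) = √(-1*(-6) + 1/(-6)) = √(6 - ⅙) = √(35/6) = √210/6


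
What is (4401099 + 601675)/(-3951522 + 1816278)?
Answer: -2501387/1067622 ≈ -2.3430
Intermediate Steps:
(4401099 + 601675)/(-3951522 + 1816278) = 5002774/(-2135244) = 5002774*(-1/2135244) = -2501387/1067622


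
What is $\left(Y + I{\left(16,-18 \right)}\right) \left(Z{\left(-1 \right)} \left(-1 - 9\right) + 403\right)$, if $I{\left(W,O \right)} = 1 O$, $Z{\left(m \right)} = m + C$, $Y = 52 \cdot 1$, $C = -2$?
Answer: $14722$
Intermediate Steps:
$Y = 52$
$Z{\left(m \right)} = -2 + m$ ($Z{\left(m \right)} = m - 2 = -2 + m$)
$I{\left(W,O \right)} = O$
$\left(Y + I{\left(16,-18 \right)}\right) \left(Z{\left(-1 \right)} \left(-1 - 9\right) + 403\right) = \left(52 - 18\right) \left(\left(-2 - 1\right) \left(-1 - 9\right) + 403\right) = 34 \left(\left(-3\right) \left(-10\right) + 403\right) = 34 \left(30 + 403\right) = 34 \cdot 433 = 14722$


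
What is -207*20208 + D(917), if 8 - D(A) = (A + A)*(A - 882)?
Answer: -4247238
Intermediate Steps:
D(A) = 8 - 2*A*(-882 + A) (D(A) = 8 - (A + A)*(A - 882) = 8 - 2*A*(-882 + A))
-207*20208 + D(917) = -207*20208 + (8 - 2*917**2 + 1764*917) = -4183056 + (8 - 2*840889 + 1617588) = -4183056 + (8 - 1681778 + 1617588) = -4183056 - 64182 = -4247238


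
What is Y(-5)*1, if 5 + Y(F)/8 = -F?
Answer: 0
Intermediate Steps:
Y(F) = -40 - 8*F (Y(F) = -40 + 8*(-F) = -40 - 8*F)
Y(-5)*1 = (-40 - 8*(-5))*1 = (-40 + 40)*1 = 0*1 = 0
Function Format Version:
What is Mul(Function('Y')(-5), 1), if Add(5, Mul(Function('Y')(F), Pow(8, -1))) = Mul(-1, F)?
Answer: 0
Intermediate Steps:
Function('Y')(F) = Add(-40, Mul(-8, F)) (Function('Y')(F) = Add(-40, Mul(8, Mul(-1, F))) = Add(-40, Mul(-8, F)))
Mul(Function('Y')(-5), 1) = Mul(Add(-40, Mul(-8, -5)), 1) = Mul(Add(-40, 40), 1) = Mul(0, 1) = 0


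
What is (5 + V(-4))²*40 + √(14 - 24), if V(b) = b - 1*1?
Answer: I*√10 ≈ 3.1623*I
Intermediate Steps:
V(b) = -1 + b (V(b) = b - 1 = -1 + b)
(5 + V(-4))²*40 + √(14 - 24) = (5 + (-1 - 4))²*40 + √(14 - 24) = (5 - 5)²*40 + √(-10) = 0²*40 + I*√10 = 0*40 + I*√10 = 0 + I*√10 = I*√10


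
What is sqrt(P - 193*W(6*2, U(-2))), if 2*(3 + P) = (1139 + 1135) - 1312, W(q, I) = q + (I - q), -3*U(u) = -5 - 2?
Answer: sqrt(249)/3 ≈ 5.2599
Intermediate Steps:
U(u) = 7/3 (U(u) = -(-5 - 2)/3 = -1/3*(-7) = 7/3)
W(q, I) = I
P = 478 (P = -3 + ((1139 + 1135) - 1312)/2 = -3 + (2274 - 1312)/2 = -3 + (1/2)*962 = -3 + 481 = 478)
sqrt(P - 193*W(6*2, U(-2))) = sqrt(478 - 193*7/3) = sqrt(478 - 1351/3) = sqrt(83/3) = sqrt(249)/3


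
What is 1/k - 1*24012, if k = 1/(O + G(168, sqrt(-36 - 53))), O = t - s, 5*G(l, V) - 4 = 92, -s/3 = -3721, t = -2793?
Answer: -189744/5 ≈ -37949.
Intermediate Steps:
s = 11163 (s = -3*(-3721) = 11163)
G(l, V) = 96/5 (G(l, V) = 4/5 + (1/5)*92 = 4/5 + 92/5 = 96/5)
O = -13956 (O = -2793 - 1*11163 = -2793 - 11163 = -13956)
k = -5/69684 (k = 1/(-13956 + 96/5) = 1/(-69684/5) = -5/69684 ≈ -7.1752e-5)
1/k - 1*24012 = 1/(-5/69684) - 1*24012 = -69684/5 - 24012 = -189744/5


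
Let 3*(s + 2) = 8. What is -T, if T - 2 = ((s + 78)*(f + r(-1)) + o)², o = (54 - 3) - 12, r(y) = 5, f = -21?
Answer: -13388299/9 ≈ -1.4876e+6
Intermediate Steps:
s = ⅔ (s = -2 + (⅓)*8 = -2 + 8/3 = ⅔ ≈ 0.66667)
o = 39 (o = 51 - 12 = 39)
T = 13388299/9 (T = 2 + ((⅔ + 78)*(-21 + 5) + 39)² = 2 + ((236/3)*(-16) + 39)² = 2 + (-3776/3 + 39)² = 2 + (-3659/3)² = 2 + 13388281/9 = 13388299/9 ≈ 1.4876e+6)
-T = -1*13388299/9 = -13388299/9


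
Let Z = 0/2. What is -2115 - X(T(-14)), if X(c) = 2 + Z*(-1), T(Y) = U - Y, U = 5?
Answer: -2117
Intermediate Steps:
Z = 0 (Z = 0*(1/2) = 0)
T(Y) = 5 - Y
X(c) = 2 (X(c) = 2 + 0*(-1) = 2 + 0 = 2)
-2115 - X(T(-14)) = -2115 - 1*2 = -2115 - 2 = -2117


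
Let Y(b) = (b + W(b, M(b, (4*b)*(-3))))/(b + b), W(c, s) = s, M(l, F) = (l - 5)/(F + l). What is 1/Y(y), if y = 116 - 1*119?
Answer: 198/107 ≈ 1.8505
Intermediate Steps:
y = -3 (y = 116 - 119 = -3)
M(l, F) = (-5 + l)/(F + l)
Y(b) = (b - (-5 + b)/(11*b))/(2*b) (Y(b) = (b + (-5 + b)/((4*b)*(-3) + b))/(b + b) = (b + (-5 + b)/(-12*b + b))/((2*b)) = (b + (-5 + b)/((-11*b)))*(1/(2*b)) = (b + (-1/(11*b))*(-5 + b))*(1/(2*b)) = (b - (-5 + b)/(11*b))*(1/(2*b)) = (b - (-5 + b)/(11*b))/(2*b))
1/Y(y) = 1/((1/22)*(5 - 1*(-3) + 11*(-3)**2)/(-3)**2) = 1/((1/22)*(1/9)*(5 + 3 + 11*9)) = 1/((1/22)*(1/9)*(5 + 3 + 99)) = 1/((1/22)*(1/9)*107) = 1/(107/198) = 198/107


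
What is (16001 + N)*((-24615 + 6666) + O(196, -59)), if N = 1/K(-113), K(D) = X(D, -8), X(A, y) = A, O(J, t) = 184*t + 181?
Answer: -51755397888/113 ≈ -4.5801e+8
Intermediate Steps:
O(J, t) = 181 + 184*t
K(D) = D
N = -1/113 (N = 1/(-113) = -1/113 ≈ -0.0088496)
(16001 + N)*((-24615 + 6666) + O(196, -59)) = (16001 - 1/113)*((-24615 + 6666) + (181 + 184*(-59))) = 1808112*(-17949 + (181 - 10856))/113 = 1808112*(-17949 - 10675)/113 = (1808112/113)*(-28624) = -51755397888/113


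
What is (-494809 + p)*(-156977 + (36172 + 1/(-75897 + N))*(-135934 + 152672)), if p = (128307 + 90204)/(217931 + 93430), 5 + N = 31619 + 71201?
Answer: -418365820251804696701300/1396869233 ≈ -2.9950e+14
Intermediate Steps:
N = 102815 (N = -5 + (31619 + 71201) = -5 + 102820 = 102815)
p = 72837/103787 (p = 218511/311361 = 218511*(1/311361) = 72837/103787 ≈ 0.70179)
(-494809 + p)*(-156977 + (36172 + 1/(-75897 + N))*(-135934 + 152672)) = (-494809 + 72837/103787)*(-156977 + (36172 + 1/(-75897 + 102815))*(-135934 + 152672)) = -51354668846*(-156977 + (36172 + 1/26918)*16738)/103787 = -51354668846*(-156977 + (973677897/26918)*16738)/103787 = -51354668846*(-156977 + 8148710319993/13459)/103787 = -51354668846/103787*8146597566550/13459 = -418365820251804696701300/1396869233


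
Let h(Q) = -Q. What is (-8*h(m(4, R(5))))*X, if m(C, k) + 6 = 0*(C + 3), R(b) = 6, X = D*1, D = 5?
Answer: -240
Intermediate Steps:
X = 5 (X = 5*1 = 5)
m(C, k) = -6 (m(C, k) = -6 + 0*(C + 3) = -6 + 0*(3 + C) = -6 + 0 = -6)
(-8*h(m(4, R(5))))*X = -(-8)*(-6)*5 = -8*6*5 = -48*5 = -240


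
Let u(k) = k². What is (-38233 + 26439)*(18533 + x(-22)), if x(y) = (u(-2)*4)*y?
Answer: -214426714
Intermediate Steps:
x(y) = 16*y (x(y) = ((-2)²*4)*y = (4*4)*y = 16*y)
(-38233 + 26439)*(18533 + x(-22)) = (-38233 + 26439)*(18533 + 16*(-22)) = -11794*(18533 - 352) = -11794*18181 = -214426714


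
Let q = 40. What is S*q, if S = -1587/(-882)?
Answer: 10580/147 ≈ 71.973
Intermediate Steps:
S = 529/294 (S = -1587*(-1/882) = 529/294 ≈ 1.7993)
S*q = (529/294)*40 = 10580/147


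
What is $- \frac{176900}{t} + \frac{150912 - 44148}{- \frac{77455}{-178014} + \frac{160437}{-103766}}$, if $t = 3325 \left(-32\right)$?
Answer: $- \frac{524575730219757133}{5459074532408} \approx -96092.0$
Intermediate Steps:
$t = -106400$
$- \frac{176900}{t} + \frac{150912 - 44148}{- \frac{77455}{-178014} + \frac{160437}{-103766}} = - \frac{176900}{-106400} + \frac{150912 - 44148}{- \frac{77455}{-178014} + \frac{160437}{-103766}} = \left(-176900\right) \left(- \frac{1}{106400}\right) + \frac{106764}{\left(-77455\right) \left(- \frac{1}{178014}\right) + 160437 \left(- \frac{1}{103766}\right)} = \frac{1769}{1064} + \frac{106764}{\frac{77455}{178014} - \frac{160437}{103766}} = \frac{1769}{1064} + \frac{106764}{- \frac{5130709147}{4617950181}} = \frac{1769}{1064} + 106764 \left(- \frac{4617950181}{5130709147}\right) = \frac{1769}{1064} - \frac{493030833124284}{5130709147} = - \frac{524575730219757133}{5459074532408}$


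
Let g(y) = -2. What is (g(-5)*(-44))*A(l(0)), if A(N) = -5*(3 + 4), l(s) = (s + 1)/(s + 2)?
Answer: -3080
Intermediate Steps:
l(s) = (1 + s)/(2 + s)
A(N) = -35 (A(N) = -5*7 = -35)
(g(-5)*(-44))*A(l(0)) = -2*(-44)*(-35) = 88*(-35) = -3080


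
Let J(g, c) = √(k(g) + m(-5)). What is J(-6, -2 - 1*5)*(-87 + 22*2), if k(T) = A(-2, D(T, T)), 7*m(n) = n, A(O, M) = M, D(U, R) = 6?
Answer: -43*√259/7 ≈ -98.860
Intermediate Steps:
m(n) = n/7
k(T) = 6
J(g, c) = √259/7 (J(g, c) = √(6 + (⅐)*(-5)) = √(6 - 5/7) = √(37/7) = √259/7)
J(-6, -2 - 1*5)*(-87 + 22*2) = (√259/7)*(-87 + 22*2) = (√259/7)*(-87 + 44) = (√259/7)*(-43) = -43*√259/7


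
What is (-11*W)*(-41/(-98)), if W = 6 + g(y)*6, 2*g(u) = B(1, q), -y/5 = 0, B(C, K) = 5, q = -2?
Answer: -1353/14 ≈ -96.643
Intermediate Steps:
y = 0 (y = -5*0 = 0)
g(u) = 5/2 (g(u) = (1/2)*5 = 5/2)
W = 21 (W = 6 + (5/2)*6 = 6 + 15 = 21)
(-11*W)*(-41/(-98)) = (-11*21)*(-41/(-98)) = -(-9471)*(-1)/98 = -231*41/98 = -1353/14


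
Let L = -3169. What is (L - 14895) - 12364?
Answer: -30428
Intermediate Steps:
(L - 14895) - 12364 = (-3169 - 14895) - 12364 = -18064 - 12364 = -30428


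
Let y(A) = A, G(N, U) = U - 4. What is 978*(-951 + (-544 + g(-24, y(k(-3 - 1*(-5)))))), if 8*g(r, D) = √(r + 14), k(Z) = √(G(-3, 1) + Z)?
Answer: -1462110 + 489*I*√10/4 ≈ -1.4621e+6 + 386.59*I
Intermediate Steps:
G(N, U) = -4 + U
k(Z) = √(-3 + Z) (k(Z) = √((-4 + 1) + Z) = √(-3 + Z))
g(r, D) = √(14 + r)/8 (g(r, D) = √(r + 14)/8 = √(14 + r)/8)
978*(-951 + (-544 + g(-24, y(k(-3 - 1*(-5)))))) = 978*(-951 + (-544 + √(14 - 24)/8)) = 978*(-951 + (-544 + √(-10)/8)) = 978*(-951 + (-544 + (I*√10)/8)) = 978*(-951 + (-544 + I*√10/8)) = 978*(-1495 + I*√10/8) = -1462110 + 489*I*√10/4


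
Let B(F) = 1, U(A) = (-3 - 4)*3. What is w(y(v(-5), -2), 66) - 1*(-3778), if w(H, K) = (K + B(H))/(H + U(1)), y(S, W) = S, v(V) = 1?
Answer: 75493/20 ≈ 3774.6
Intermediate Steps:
U(A) = -21 (U(A) = -7*3 = -21)
w(H, K) = (1 + K)/(-21 + H) (w(H, K) = (K + 1)/(H - 21) = (1 + K)/(-21 + H))
w(y(v(-5), -2), 66) - 1*(-3778) = (1 + 66)/(-21 + 1) - 1*(-3778) = 67/(-20) + 3778 = -1/20*67 + 3778 = -67/20 + 3778 = 75493/20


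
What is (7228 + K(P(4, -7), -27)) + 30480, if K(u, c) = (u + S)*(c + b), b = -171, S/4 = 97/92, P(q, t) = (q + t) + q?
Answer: 843524/23 ≈ 36675.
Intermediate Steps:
P(q, t) = t + 2*q
S = 97/23 (S = 4*(97/92) = 97/23 ≈ 4.2174)
K(u, c) = (-171 + c)*(97/23 + u) (K(u, c) = (u + 97/23)*(c - 171) = (97/23 + u)*(-171 + c) = (-171 + c)*(97/23 + u))
(7228 + K(P(4, -7), -27)) + 30480 = (7228 + (-16587/23 - 171*(-7 + 2*4) + (97/23)*(-27) - 27*(-7 + 2*4))) + 30480 = (7228 + (-16587/23 - 171*(-7 + 8) - 2619/23 - 27*(-7 + 8))) + 30480 = (7228 + (-16587/23 - 171*1 - 2619/23 - 27*1)) + 30480 = (7228 + (-16587/23 - 171 - 2619/23 - 27)) + 30480 = (7228 - 23760/23) + 30480 = 142484/23 + 30480 = 843524/23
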